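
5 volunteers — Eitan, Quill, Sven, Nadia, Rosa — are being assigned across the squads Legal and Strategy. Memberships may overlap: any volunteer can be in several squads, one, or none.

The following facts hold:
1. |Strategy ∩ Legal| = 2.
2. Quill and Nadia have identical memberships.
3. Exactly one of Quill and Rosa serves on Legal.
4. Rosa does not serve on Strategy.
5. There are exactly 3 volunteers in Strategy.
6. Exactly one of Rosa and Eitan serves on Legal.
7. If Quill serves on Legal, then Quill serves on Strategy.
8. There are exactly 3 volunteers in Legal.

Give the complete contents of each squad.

Legal = {Eitan, Nadia, Quill}; Strategy = {Nadia, Quill, Sven}

From (4): Rosa ∉ Strategy.
Suppose Eitan ∉ Legal: no assignment then satisfies all the clues, so Eitan ∈ Legal.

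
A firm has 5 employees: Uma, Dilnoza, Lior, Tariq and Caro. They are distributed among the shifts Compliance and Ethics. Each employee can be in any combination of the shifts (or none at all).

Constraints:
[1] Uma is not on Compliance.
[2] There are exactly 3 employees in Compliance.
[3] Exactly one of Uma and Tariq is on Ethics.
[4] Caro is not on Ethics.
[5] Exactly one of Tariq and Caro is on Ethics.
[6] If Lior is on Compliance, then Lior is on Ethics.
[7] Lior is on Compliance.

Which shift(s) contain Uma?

From (1): Uma ∉ Compliance.
From (4): Caro ∉ Ethics.
From (7): Lior ∈ Compliance.
(5) (exactly one): Tariq ∈ Ethics.
(6): Lior ∈ Ethics.
(3) (exactly one): Uma ∉ Ethics.

Uma: none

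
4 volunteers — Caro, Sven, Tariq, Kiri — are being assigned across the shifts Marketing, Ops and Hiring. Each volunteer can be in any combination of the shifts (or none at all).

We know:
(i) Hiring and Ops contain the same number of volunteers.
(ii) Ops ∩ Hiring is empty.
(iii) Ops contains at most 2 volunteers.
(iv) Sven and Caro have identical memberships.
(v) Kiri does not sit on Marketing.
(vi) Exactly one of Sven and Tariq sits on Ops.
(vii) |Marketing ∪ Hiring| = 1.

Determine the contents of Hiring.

From (v): Kiri ∉ Marketing.
Suppose Caro ∈ Hiring: no assignment then satisfies all the clues, so Caro ∉ Hiring.

Hiring = {Kiri}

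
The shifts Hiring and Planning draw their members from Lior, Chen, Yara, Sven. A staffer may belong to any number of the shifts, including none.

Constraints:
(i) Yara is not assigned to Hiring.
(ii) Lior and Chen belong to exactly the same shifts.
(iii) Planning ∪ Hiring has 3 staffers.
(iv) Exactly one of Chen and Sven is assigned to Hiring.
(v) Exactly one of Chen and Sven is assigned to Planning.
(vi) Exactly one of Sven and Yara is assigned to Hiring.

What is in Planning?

Planning = {Chen, Lior}

From (i): Yara ∉ Hiring.
(vi) (exactly one): Sven ∈ Hiring.
(iv) (exactly one): Chen ∉ Hiring.
(ii): Lior matches Chen: Lior ∉ Hiring.
Suppose Lior ∉ Planning: no assignment then satisfies all the clues, so Lior ∈ Planning.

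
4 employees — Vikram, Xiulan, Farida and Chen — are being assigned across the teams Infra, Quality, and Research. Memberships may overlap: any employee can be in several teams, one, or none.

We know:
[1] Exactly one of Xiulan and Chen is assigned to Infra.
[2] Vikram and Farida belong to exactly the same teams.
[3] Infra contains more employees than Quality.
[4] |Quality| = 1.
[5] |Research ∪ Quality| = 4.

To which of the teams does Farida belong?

Farida: Infra, Research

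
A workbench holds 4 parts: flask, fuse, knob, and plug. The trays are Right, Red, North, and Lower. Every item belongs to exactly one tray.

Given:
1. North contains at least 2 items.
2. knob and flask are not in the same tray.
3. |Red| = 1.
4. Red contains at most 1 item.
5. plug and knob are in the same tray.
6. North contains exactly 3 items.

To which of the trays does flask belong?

flask: Red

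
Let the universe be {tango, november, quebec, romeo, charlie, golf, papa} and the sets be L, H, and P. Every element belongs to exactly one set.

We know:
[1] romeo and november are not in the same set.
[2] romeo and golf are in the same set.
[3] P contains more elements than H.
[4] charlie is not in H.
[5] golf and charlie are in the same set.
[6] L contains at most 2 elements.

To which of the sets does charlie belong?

charlie: P

From (4): charlie ∉ H.
(5): golf matches charlie: golf ∉ H.
(2): romeo matches golf: romeo ∉ H.
Suppose charlie ∈ L: no assignment then satisfies all the clues, so charlie ∉ L.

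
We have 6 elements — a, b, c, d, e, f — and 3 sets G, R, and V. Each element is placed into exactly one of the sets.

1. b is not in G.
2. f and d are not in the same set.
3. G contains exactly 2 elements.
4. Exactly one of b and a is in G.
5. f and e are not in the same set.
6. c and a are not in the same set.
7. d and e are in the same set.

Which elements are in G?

G = {a, f}

From (1): b ∉ G.
(4) (exactly one): a ∈ G.
(6): c ∉ G.
Suppose d ∈ G: no assignment then satisfies all the clues, so d ∉ G.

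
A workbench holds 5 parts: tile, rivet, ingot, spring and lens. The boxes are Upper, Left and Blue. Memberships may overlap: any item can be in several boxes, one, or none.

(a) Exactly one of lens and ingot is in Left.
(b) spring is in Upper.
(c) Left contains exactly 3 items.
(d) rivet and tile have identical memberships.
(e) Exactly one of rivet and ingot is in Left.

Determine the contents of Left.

Left = {lens, rivet, tile}

From (b): spring ∈ Upper.
Suppose tile ∉ Left: no assignment then satisfies all the clues, so tile ∈ Left.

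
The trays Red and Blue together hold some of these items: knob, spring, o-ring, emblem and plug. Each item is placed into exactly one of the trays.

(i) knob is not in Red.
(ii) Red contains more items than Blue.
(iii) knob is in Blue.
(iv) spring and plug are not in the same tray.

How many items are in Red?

3

From (i): knob ∉ Red.
From (iii): knob ∈ Blue.
Suppose o-ring ∉ Red: no assignment then satisfies all the clues, so o-ring ∈ Red.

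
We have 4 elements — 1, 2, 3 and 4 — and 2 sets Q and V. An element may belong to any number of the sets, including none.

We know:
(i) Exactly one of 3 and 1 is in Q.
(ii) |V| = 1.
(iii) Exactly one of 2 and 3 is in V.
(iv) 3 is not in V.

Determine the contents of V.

V = {2}

From (iv): 3 ∉ V.
(iii) (exactly one): 2 ∈ V.
(ii): V already has 1, so the rest are out.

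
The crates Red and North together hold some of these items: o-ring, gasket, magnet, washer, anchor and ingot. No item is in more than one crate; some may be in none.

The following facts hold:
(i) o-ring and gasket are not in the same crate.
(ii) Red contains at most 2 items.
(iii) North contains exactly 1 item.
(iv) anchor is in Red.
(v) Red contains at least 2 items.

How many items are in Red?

2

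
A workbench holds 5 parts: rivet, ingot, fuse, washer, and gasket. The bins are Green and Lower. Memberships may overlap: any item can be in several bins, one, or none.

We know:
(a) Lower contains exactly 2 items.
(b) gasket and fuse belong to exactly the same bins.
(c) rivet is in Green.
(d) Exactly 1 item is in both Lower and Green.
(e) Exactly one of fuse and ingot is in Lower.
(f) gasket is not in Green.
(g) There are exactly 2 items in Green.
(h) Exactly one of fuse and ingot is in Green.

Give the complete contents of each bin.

Green = {ingot, rivet}; Lower = {ingot, washer}

From (c): rivet ∈ Green.
From (f): gasket ∉ Green.
(b): fuse matches gasket: fuse ∉ Green.
(h) (exactly one): ingot ∈ Green.
(g): Green already has 2, so the rest are out.
Suppose rivet ∈ Lower: no assignment then satisfies all the clues, so rivet ∉ Lower.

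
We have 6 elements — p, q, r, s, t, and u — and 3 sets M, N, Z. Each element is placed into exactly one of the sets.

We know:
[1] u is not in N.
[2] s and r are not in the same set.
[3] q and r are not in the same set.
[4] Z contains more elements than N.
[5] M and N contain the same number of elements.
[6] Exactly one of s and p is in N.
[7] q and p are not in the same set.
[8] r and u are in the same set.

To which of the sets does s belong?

s: N

From (1): u ∉ N.
(8): r matches u: r ∉ N.
Suppose s ∈ M: no assignment then satisfies all the clues, so s ∉ M.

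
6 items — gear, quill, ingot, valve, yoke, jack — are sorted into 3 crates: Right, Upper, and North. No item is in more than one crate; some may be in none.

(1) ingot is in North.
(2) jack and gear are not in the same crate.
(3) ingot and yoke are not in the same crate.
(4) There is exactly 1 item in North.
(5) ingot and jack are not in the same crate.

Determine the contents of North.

North = {ingot}

From (1): ingot ∈ North.
(3): yoke ∉ North.
(4): North already has 1, so the rest are out.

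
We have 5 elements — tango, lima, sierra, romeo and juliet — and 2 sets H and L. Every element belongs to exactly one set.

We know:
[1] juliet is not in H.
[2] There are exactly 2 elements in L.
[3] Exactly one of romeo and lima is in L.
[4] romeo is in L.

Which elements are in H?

From (1): juliet ∉ H.
From (4): romeo ∈ L.
(3) (exactly one): lima ∉ L.
Only one set left: lima ∈ H.
Only one set left: juliet ∈ L.
(2): L already has 2, so the rest are out.
Only one set left: tango ∈ H.
Only one set left: sierra ∈ H.

H = {lima, sierra, tango}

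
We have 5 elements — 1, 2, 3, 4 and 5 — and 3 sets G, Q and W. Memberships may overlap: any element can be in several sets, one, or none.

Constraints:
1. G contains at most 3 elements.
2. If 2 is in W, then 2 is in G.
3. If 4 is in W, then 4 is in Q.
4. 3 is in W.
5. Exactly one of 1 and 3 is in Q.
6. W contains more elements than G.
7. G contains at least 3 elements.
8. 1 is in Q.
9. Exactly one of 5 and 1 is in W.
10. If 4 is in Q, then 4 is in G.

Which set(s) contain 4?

4: G, Q, W

From (4): 3 ∈ W.
From (8): 1 ∈ Q.
(5) (exactly one): 3 ∉ Q.
Suppose 4 ∉ G: no assignment then satisfies all the clues, so 4 ∈ G.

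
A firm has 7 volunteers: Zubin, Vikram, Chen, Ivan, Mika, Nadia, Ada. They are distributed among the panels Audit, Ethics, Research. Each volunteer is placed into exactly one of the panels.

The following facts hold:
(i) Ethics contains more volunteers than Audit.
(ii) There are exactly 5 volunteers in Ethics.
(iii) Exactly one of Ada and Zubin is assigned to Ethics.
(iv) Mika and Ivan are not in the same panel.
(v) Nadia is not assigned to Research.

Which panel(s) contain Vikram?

Vikram: Ethics

From (v): Nadia ∉ Research.
Suppose Vikram ∈ Audit: no assignment then satisfies all the clues, so Vikram ∉ Audit.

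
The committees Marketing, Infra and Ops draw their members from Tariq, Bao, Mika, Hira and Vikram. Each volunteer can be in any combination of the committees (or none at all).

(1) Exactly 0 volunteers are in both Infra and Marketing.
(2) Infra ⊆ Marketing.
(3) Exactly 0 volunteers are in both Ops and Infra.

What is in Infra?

Infra = {}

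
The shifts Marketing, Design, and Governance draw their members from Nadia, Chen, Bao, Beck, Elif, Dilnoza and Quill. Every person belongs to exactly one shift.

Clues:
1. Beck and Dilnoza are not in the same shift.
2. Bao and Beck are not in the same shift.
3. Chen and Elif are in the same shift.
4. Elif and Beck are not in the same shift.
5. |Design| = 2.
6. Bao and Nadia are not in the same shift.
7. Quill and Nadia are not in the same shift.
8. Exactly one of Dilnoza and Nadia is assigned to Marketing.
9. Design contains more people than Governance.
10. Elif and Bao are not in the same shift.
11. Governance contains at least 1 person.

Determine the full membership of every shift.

Marketing = {Chen, Dilnoza, Elif, Quill}; Design = {Beck, Nadia}; Governance = {Bao}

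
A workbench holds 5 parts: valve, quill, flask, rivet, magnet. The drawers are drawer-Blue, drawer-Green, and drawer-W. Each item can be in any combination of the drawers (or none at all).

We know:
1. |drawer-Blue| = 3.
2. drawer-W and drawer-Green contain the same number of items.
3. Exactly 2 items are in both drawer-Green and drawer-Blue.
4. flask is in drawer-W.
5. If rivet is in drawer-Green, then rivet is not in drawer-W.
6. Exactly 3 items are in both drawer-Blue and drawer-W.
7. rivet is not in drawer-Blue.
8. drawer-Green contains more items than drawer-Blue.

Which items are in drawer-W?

drawer-W = {flask, magnet, quill, valve}

From (4): flask ∈ drawer-W.
From (7): rivet ∉ drawer-Blue.
Suppose valve ∉ drawer-W: no assignment then satisfies all the clues, so valve ∈ drawer-W.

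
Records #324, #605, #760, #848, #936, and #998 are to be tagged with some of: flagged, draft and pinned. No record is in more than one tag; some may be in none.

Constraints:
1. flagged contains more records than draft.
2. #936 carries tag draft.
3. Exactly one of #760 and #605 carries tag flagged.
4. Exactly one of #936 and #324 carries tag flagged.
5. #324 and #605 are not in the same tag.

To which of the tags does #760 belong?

#760: flagged

From (2): #936 ∈ draft.
(4) (exactly one): #324 ∈ flagged.
(5): #605 ∉ flagged.
(3) (exactly one): #760 ∈ flagged.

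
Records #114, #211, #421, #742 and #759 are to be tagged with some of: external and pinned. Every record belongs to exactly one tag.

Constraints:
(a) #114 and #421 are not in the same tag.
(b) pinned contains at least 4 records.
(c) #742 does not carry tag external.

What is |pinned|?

4

From (c): #742 ∉ external.
Only one tag left: #742 ∈ pinned.
Suppose #211 ∈ external: no assignment then satisfies all the clues, so #211 ∉ external.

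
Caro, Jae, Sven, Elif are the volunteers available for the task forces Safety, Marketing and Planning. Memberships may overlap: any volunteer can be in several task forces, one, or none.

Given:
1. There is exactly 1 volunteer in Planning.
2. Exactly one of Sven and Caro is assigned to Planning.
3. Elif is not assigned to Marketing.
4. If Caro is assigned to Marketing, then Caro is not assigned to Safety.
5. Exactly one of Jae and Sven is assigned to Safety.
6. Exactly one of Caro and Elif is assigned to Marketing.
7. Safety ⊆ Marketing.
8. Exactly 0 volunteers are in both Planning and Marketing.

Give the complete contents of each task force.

Safety = {Jae}; Marketing = {Caro, Jae}; Planning = {Sven}

From (3): Elif ∉ Marketing.
(6) (exactly one): Caro ∈ Marketing.
(7) contrapositive: Elif ∉ Safety.
(4): Caro ∉ Safety.
Suppose Caro ∈ Planning: no assignment then satisfies all the clues, so Caro ∉ Planning.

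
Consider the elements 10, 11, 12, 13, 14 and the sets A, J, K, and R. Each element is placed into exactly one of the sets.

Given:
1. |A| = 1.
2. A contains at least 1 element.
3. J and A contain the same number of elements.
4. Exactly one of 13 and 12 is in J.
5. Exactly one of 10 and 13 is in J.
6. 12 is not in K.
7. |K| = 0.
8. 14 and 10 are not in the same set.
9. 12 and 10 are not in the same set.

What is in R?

R = {11, 12, 14}

From (6): 12 ∉ K.
(7): K already has 0, so the rest are out.
Suppose 10 ∈ R: no assignment then satisfies all the clues, so 10 ∉ R.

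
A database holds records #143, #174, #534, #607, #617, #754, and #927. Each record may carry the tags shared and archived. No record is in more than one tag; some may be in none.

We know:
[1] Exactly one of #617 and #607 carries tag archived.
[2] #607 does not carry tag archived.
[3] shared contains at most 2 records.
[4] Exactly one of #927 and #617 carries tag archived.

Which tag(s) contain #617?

#617: archived

From (2): #607 ∉ archived.
(1) (exactly one): #617 ∈ archived.
(4) (exactly one): #927 ∉ archived.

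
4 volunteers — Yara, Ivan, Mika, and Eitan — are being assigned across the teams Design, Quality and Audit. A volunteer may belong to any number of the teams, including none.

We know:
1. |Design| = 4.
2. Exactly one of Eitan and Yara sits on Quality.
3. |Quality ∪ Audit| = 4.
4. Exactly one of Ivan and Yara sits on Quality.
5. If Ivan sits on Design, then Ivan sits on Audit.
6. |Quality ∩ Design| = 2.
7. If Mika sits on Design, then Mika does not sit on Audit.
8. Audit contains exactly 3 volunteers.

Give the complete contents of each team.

Design = {Eitan, Ivan, Mika, Yara}; Quality = {Mika, Yara}; Audit = {Eitan, Ivan, Yara}

(1): only 4 candidates remain for Design, so all are in.
(5): Ivan ∈ Audit.
(7): Mika ∉ Audit.
(8): only 3 candidates remain for Audit, so all are in.
Suppose Yara ∉ Quality: no assignment then satisfies all the clues, so Yara ∈ Quality.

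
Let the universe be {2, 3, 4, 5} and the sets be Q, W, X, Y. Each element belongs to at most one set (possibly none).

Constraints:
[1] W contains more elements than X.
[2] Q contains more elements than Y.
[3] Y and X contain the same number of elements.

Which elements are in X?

X = {}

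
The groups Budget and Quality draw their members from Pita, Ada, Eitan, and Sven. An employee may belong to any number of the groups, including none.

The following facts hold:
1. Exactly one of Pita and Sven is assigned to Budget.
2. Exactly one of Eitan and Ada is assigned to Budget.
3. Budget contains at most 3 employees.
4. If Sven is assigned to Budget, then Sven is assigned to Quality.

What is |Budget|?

2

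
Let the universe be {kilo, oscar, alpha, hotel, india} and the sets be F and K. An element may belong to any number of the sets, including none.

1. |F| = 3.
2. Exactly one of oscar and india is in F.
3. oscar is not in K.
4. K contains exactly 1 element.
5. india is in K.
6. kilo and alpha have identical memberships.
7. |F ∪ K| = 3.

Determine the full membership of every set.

From (3): oscar ∉ K.
From (5): india ∈ K.
(4): K already has 1, so the rest are out.
Suppose kilo ∉ F: no assignment then satisfies all the clues, so kilo ∈ F.

F = {alpha, india, kilo}; K = {india}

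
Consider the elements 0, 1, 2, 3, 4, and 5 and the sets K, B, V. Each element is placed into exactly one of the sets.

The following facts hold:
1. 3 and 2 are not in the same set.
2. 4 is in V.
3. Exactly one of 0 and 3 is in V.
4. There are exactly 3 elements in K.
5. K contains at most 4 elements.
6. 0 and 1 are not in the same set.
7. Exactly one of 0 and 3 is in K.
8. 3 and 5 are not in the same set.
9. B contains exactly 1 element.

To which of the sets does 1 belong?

From (2): 4 ∈ V.
Suppose 1 ∈ K: no assignment then satisfies all the clues, so 1 ∉ K.

1: B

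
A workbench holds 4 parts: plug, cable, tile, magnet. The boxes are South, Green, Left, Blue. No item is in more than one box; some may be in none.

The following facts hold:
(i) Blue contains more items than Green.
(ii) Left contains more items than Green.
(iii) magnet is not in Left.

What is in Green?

Green = {}

From (iii): magnet ∉ Left.
Suppose plug ∈ Green: no assignment then satisfies all the clues, so plug ∉ Green.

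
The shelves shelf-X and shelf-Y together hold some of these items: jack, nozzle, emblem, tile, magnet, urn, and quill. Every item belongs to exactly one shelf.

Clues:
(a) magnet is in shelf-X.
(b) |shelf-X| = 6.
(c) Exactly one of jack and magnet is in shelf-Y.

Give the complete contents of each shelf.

From (a): magnet ∈ shelf-X.
(c) (exactly one): jack ∈ shelf-Y.
(b): only 6 candidates remain for shelf-X, so all are in.

shelf-X = {emblem, magnet, nozzle, quill, tile, urn}; shelf-Y = {jack}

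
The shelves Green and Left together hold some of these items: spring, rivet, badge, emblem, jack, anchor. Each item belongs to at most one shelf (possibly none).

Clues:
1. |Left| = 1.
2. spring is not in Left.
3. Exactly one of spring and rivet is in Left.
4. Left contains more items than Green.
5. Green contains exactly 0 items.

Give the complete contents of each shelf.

From (2): spring ∉ Left.
(3) (exactly one): rivet ∈ Left.
(5): Green already has 0, so the rest are out.
(1): Left already has 1, so the rest are out.

Green = {}; Left = {rivet}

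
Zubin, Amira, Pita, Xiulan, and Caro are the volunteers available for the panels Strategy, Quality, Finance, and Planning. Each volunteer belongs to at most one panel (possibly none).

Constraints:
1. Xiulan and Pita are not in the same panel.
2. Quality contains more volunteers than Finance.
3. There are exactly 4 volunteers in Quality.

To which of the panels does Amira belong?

Amira: Quality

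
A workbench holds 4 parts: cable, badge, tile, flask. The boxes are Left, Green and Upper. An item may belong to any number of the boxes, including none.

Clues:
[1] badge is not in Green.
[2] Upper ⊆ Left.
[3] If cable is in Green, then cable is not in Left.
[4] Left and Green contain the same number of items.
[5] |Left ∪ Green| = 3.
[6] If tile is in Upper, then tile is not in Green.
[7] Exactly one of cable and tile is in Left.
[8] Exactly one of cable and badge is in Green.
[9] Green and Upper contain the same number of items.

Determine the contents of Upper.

Upper = {flask, tile}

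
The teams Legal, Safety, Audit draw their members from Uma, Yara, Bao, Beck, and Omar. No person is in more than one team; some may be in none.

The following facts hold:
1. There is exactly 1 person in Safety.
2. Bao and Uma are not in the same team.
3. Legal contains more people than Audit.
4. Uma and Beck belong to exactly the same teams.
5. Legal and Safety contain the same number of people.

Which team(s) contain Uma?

Uma: none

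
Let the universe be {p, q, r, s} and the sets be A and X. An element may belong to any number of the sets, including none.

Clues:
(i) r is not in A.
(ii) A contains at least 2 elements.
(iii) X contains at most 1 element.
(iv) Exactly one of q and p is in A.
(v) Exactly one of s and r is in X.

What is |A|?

2

From (i): r ∉ A.
Suppose p ∈ X: no assignment then satisfies all the clues, so p ∉ X.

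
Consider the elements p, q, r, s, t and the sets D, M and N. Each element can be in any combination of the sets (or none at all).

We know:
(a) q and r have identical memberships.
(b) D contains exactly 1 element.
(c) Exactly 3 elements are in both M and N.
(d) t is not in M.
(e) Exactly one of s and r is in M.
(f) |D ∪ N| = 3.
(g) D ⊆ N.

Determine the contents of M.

M = {p, q, r}

From (d): t ∉ M.
Suppose p ∉ M: no assignment then satisfies all the clues, so p ∈ M.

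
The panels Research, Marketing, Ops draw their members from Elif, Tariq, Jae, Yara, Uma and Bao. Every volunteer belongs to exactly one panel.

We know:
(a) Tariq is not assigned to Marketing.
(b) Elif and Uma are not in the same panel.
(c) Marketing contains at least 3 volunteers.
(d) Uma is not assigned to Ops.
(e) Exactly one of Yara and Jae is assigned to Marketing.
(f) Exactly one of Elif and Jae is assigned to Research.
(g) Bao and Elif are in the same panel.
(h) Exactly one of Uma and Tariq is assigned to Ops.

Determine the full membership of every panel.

Research = {Jae, Uma}; Marketing = {Bao, Elif, Yara}; Ops = {Tariq}

From (a): Tariq ∉ Marketing.
From (d): Uma ∉ Ops.
(h) (exactly one): Tariq ∈ Ops.
Suppose Elif ∈ Research: no assignment then satisfies all the clues, so Elif ∉ Research.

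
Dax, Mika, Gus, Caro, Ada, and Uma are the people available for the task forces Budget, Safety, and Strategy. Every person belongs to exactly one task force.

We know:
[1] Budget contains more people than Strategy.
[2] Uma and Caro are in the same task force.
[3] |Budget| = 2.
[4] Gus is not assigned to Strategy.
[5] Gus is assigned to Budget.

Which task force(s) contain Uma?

Uma: Safety

From (4): Gus ∉ Strategy.
From (5): Gus ∈ Budget.
Suppose Uma ∈ Budget: no assignment then satisfies all the clues, so Uma ∉ Budget.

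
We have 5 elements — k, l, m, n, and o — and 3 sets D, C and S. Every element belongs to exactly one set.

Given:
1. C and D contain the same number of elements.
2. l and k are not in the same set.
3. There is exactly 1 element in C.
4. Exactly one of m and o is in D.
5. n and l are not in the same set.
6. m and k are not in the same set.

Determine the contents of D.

D = {m}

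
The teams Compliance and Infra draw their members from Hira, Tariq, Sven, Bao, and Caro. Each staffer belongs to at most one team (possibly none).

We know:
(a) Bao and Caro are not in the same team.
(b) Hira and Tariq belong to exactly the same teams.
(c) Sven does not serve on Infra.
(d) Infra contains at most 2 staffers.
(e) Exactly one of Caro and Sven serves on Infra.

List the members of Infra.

Infra = {Caro}

From (c): Sven ∉ Infra.
(e) (exactly one): Caro ∈ Infra.
(a): Bao ∉ Infra.
Suppose Hira ∈ Infra: no assignment then satisfies all the clues, so Hira ∉ Infra.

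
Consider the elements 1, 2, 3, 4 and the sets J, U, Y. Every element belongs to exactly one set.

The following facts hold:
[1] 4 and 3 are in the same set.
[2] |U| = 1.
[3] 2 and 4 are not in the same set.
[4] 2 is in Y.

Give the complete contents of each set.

J = {3, 4}; U = {1}; Y = {2}

From (4): 2 ∈ Y.
(3): 4 ∉ Y.
(1): 3 matches 4: 3 ∉ Y.
Suppose 1 ∈ J: no assignment then satisfies all the clues, so 1 ∉ J.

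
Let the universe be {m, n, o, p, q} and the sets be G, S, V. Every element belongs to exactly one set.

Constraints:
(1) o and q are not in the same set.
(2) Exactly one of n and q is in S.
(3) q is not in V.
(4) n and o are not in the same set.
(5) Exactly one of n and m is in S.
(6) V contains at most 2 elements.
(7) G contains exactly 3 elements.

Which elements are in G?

G = {m, p, q}

From (3): q ∉ V.
Suppose m ∉ G: no assignment then satisfies all the clues, so m ∈ G.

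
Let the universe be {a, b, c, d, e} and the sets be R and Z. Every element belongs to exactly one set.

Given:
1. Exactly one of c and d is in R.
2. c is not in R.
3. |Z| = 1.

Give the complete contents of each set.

From (2): c ∉ R.
(1) (exactly one): d ∈ R.
Only one set left: c ∈ Z.
(3): Z already has 1, so the rest are out.
Only one set left: a ∈ R.
Only one set left: b ∈ R.
Only one set left: e ∈ R.

R = {a, b, d, e}; Z = {c}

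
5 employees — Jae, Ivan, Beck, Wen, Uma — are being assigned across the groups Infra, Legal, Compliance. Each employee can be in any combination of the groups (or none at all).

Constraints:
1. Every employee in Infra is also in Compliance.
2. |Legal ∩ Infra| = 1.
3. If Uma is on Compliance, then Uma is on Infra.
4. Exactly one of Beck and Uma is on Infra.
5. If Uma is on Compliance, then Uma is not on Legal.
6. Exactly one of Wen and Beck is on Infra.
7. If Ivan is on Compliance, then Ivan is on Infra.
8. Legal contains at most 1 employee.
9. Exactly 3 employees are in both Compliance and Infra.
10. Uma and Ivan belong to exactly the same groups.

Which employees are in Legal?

Legal = {Wen}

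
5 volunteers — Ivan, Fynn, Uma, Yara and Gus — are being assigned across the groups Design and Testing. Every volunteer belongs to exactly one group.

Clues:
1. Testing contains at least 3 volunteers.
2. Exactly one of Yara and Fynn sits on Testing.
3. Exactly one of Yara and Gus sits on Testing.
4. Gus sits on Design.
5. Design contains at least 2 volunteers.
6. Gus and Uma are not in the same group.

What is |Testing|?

3

From (4): Gus ∈ Design.
(3) (exactly one): Yara ∈ Testing.
(6): Uma ∉ Design.
Only one group left: Uma ∈ Testing.
(2) (exactly one): Fynn ∉ Testing.
Only one group left: Fynn ∈ Design.
(1): only 3 candidates remain for Testing, so all are in.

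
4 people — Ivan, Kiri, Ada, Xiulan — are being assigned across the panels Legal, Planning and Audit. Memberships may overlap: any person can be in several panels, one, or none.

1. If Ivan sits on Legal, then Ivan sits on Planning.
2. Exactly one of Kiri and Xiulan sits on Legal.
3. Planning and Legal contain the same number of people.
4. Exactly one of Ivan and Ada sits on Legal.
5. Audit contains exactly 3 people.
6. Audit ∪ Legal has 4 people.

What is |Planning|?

2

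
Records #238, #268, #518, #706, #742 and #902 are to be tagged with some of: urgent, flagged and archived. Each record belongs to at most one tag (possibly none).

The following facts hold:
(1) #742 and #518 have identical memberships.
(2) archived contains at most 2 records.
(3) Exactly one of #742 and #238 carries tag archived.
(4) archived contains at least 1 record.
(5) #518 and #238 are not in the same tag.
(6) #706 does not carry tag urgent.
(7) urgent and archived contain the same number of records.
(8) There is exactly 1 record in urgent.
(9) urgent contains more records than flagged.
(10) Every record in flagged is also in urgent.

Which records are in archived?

archived = {#238}

From (6): #706 ∉ urgent.
(10) contrapositive: #706 ∉ flagged.
Suppose #238 ∉ archived: no assignment then satisfies all the clues, so #238 ∈ archived.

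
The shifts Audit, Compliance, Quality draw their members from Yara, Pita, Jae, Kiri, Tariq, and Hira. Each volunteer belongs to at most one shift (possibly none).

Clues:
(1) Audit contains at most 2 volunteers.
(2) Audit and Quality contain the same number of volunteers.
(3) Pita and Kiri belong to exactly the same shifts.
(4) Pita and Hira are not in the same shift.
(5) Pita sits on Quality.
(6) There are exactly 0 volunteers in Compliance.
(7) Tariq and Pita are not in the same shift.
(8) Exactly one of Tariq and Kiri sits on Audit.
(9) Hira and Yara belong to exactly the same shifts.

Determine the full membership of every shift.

Audit = {Jae, Tariq}; Compliance = {}; Quality = {Kiri, Pita}

From (5): Pita ∈ Quality.
(3): Kiri matches Pita: Kiri ∉ Audit.
(3): Kiri matches Pita: Kiri ∉ Compliance.
(3): Kiri matches Pita: Kiri ∈ Quality.
(4): Hira ∉ Quality.
(6): Compliance already has 0, so the rest are out.
(7): Tariq ∉ Quality.
(8) (exactly one): Tariq ∈ Audit.
(9): Yara matches Hira: Yara ∉ Quality.
Suppose Yara ∈ Audit: no assignment then satisfies all the clues, so Yara ∉ Audit.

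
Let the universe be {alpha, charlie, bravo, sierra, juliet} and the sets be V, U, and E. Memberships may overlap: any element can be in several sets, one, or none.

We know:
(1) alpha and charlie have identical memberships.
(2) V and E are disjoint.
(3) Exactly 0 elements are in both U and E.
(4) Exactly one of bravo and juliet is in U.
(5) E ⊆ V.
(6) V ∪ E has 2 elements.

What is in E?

E = {}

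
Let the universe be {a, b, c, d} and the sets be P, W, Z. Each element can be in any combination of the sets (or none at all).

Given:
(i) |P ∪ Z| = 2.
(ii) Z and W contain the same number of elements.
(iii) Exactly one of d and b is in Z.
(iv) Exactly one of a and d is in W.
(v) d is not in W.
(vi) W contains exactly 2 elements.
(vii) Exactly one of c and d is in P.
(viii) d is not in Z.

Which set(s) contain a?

a: W

From (v): d ∉ W.
From (viii): d ∉ Z.
(iii) (exactly one): b ∈ Z.
(iv) (exactly one): a ∈ W.
Suppose a ∈ P: no assignment then satisfies all the clues, so a ∉ P.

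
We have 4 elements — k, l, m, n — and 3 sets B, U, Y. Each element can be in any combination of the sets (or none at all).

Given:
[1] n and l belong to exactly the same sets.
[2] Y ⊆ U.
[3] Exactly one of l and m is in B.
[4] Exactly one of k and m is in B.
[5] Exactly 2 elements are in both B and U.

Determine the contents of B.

B = {k, l, n}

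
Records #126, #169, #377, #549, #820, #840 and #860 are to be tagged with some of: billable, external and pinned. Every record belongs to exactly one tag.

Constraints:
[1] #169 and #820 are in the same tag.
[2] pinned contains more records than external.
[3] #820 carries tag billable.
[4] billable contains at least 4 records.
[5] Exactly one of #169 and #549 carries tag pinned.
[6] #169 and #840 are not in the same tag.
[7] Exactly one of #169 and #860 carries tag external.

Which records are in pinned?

pinned = {#549, #840}

From (3): #820 ∈ billable.
(1): #169 matches #820: #169 ∈ billable.
(5) (exactly one): #549 ∈ pinned.
(6): #840 ∉ billable.
(7) (exactly one): #860 ∈ external.
(4): only 4 candidates remain for billable, so all are in.
Suppose #840 ∉ pinned: no assignment then satisfies all the clues, so #840 ∈ pinned.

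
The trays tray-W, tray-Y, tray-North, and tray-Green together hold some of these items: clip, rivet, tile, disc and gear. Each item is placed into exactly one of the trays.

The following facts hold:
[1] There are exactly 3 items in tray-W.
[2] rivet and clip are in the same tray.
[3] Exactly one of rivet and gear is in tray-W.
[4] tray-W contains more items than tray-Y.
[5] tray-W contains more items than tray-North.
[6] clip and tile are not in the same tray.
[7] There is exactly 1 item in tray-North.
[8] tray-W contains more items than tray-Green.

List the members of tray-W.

tray-W = {clip, disc, rivet}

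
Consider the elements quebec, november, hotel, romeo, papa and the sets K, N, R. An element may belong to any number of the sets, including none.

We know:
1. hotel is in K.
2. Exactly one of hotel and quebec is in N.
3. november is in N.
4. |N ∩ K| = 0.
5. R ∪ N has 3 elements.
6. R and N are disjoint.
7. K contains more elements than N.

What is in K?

K = {hotel, papa, romeo}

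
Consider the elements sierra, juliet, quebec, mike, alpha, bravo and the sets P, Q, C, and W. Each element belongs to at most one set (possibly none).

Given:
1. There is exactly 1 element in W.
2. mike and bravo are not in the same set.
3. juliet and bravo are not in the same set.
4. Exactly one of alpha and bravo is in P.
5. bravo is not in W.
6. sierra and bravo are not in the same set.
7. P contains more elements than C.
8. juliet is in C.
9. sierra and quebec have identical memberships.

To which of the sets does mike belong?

mike: W

From (5): bravo ∉ W.
From (8): juliet ∈ C.
(3): bravo ∉ C.
Suppose mike ∈ P: no assignment then satisfies all the clues, so mike ∉ P.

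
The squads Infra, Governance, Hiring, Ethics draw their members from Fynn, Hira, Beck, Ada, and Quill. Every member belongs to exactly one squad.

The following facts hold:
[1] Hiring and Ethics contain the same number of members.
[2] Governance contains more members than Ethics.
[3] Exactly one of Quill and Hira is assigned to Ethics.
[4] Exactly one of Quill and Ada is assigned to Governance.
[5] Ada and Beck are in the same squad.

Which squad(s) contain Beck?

Beck: Governance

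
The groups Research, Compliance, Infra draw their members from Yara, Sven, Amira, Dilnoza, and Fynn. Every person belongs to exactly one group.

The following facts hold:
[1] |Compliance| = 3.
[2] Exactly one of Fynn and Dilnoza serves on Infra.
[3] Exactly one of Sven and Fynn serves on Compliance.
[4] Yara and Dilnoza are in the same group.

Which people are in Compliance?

Compliance = {Dilnoza, Sven, Yara}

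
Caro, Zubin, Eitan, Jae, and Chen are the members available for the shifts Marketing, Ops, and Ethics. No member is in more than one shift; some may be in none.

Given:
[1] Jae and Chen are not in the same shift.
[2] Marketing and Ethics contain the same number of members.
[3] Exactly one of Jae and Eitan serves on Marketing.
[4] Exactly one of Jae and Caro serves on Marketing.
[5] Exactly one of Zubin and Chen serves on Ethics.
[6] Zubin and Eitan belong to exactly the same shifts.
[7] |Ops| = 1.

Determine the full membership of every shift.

Marketing = {Jae}; Ops = {Caro}; Ethics = {Chen}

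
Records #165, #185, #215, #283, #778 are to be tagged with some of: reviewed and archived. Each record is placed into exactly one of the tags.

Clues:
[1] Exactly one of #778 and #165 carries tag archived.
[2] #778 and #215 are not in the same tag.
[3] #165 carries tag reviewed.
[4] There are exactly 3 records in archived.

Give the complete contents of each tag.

From (3): #165 ∈ reviewed.
(1) (exactly one): #778 ∈ archived.
(2): #215 ∉ archived.
(4): only 3 candidates remain for archived, so all are in.
Only one tag left: #215 ∈ reviewed.

reviewed = {#165, #215}; archived = {#185, #283, #778}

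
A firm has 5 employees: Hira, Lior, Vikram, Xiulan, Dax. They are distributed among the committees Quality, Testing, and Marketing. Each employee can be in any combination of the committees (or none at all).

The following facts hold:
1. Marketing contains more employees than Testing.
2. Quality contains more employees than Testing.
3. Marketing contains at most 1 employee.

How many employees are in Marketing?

1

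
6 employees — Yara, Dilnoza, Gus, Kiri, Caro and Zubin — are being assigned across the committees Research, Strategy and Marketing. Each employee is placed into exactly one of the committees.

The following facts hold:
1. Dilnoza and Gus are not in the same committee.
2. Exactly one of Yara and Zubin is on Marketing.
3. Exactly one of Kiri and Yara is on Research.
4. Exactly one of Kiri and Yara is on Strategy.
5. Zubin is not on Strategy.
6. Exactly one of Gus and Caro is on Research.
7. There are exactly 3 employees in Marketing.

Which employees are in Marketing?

Marketing = {Caro, Dilnoza, Zubin}

From (5): Zubin ∉ Strategy.
Suppose Yara ∈ Marketing: no assignment then satisfies all the clues, so Yara ∉ Marketing.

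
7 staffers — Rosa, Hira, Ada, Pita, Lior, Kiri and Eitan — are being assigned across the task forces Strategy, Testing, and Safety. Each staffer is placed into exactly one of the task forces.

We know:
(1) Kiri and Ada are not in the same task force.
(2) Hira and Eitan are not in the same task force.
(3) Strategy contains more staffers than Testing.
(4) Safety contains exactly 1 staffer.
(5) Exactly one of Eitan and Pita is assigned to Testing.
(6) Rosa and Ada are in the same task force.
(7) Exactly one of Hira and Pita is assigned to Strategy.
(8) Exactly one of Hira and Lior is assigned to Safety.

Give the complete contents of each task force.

Strategy = {Ada, Lior, Pita, Rosa}; Testing = {Eitan, Kiri}; Safety = {Hira}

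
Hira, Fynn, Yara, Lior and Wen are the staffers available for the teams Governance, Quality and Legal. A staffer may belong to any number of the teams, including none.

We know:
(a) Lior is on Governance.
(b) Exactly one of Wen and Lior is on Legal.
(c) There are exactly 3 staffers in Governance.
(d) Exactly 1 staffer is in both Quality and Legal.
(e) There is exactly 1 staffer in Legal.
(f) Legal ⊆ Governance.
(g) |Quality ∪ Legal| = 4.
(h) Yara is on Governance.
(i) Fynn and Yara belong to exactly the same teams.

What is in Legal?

From (a): Lior ∈ Governance.
From (h): Yara ∈ Governance.
(i): Fynn matches Yara: Fynn ∈ Governance.
(c): Governance already has 3, so the rest are out.
(f) contrapositive: Hira ∉ Legal.
(f) contrapositive: Wen ∉ Legal.
(b) (exactly one): Lior ∈ Legal.
(e): Legal already has 1, so the rest are out.

Legal = {Lior}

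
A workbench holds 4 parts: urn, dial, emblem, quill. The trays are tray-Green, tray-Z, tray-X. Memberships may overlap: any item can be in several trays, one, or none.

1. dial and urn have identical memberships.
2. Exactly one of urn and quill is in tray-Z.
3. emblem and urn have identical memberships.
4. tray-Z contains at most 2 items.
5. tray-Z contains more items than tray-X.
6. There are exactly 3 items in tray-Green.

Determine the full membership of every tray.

tray-Green = {dial, emblem, urn}; tray-Z = {quill}; tray-X = {}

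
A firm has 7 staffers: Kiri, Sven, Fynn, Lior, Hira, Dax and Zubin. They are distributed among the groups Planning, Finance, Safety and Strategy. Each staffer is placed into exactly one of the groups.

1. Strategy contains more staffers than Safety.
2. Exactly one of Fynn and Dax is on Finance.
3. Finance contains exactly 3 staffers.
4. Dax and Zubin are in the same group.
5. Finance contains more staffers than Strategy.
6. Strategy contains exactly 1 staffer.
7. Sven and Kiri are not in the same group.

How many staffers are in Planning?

3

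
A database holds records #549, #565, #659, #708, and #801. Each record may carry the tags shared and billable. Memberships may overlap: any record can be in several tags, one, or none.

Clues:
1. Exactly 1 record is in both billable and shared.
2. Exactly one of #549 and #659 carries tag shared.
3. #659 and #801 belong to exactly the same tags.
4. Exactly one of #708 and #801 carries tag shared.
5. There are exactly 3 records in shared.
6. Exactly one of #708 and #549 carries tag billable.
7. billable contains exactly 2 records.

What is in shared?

shared = {#565, #659, #801}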